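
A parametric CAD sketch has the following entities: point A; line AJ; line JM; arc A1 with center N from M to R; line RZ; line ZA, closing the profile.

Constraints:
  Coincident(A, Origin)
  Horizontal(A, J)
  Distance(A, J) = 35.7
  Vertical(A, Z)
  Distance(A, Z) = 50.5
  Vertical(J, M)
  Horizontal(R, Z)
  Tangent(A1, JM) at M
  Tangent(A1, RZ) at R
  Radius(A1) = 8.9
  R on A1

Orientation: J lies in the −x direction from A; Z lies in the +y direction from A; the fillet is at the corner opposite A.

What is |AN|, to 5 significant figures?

49.485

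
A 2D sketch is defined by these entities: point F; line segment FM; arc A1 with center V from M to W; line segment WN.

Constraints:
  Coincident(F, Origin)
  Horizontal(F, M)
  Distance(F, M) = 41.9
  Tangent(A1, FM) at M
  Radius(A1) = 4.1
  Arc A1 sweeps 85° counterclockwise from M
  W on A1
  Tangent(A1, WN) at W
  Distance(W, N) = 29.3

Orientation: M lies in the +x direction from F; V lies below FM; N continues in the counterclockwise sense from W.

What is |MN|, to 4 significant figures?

33.59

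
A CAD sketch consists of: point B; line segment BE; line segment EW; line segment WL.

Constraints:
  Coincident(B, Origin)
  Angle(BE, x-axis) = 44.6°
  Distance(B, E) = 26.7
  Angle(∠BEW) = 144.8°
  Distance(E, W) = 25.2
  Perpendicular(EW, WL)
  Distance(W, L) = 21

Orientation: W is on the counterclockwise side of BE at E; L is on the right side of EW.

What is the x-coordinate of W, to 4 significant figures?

23.47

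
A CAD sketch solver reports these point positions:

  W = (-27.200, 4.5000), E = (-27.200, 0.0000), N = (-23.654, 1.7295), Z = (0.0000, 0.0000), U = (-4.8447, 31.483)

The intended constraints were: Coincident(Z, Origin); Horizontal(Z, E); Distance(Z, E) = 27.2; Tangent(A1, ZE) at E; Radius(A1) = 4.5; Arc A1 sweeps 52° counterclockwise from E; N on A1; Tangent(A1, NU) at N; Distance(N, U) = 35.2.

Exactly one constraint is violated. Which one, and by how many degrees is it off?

Tangent(A1, NU) at N — off by 5.70°.

Z = (0.00, 0.00) ✓; Z.y = 0.00, E.y = 0.00 ✓; |ZE| = 27.20 ✓; ∠(WE, EZ) = 90.00° ✓; |WE| = 4.500 ✓; bearing(W→N) − bearing(W→E) = 52.00° ✓; |WN| = 4.500 ✓; ∠(WN, NU) = 84.30° ✗; |NU| = 35.20 ✓.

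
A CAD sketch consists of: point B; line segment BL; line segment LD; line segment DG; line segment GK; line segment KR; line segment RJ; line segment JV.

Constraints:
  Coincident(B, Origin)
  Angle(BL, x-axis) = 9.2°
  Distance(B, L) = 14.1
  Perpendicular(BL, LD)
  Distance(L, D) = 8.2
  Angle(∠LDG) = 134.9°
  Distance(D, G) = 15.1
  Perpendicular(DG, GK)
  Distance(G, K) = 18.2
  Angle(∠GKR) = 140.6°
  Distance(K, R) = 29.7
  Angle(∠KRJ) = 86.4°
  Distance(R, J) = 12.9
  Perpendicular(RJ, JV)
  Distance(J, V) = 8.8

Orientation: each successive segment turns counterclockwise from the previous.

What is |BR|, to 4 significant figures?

26.60

DG ⟂ GK, so GK runs at -125.7°; with |GK| = 18.2, K = (-10.28, 4.380). ∠GKR = 140.6° gives KR at -86.30° from the x-axis; with |KR| = 29.7, R = (-8.359, -25.26). Then |BR| = |R − B| = 26.60.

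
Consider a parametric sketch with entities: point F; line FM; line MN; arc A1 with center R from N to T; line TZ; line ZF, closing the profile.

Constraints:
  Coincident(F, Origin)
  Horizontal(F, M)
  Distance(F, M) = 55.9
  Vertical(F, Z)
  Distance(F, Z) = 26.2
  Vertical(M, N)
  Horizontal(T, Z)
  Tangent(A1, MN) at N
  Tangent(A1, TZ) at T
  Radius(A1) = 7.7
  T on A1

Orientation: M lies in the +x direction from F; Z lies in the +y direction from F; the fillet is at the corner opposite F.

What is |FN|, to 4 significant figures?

58.88

F is at the origin; FM is horizontal with |FM| = 55.9 and M on the +x side, so M = (55.90, 0.000). F and Z share the same x with |FZ| = 26.2 and Z on the +y side, so Z = (0.000, 26.20). The virtual corner opposite F is at (55.90, 26.20). A1 meets MN tangentially, so RN is at right angles to MN and the tangent condition forces RT to be normal to TZ, with radius 7.7, so the center R sits 7.7 in from both sides at R = (48.20, 18.50). That places the tangent points at N = (55.90, 18.50) on MN and T = (48.20, 26.20) on TZ. Then |FN| = |N − F| = 58.88.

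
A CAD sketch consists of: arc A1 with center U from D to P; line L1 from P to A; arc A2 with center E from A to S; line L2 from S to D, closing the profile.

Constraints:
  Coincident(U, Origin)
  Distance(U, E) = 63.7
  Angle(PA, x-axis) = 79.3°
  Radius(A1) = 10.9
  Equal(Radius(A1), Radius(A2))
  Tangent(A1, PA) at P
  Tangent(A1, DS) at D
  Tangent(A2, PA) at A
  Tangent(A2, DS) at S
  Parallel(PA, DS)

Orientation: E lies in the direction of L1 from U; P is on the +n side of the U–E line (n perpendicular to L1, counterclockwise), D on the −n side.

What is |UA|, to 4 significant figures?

64.63

The slot axis is L1's direction at 79.3°, so u = (cos 79.3°, sin 79.3°) = (0.1857, 0.9826) and n = (−sin 79.3°, cos 79.3°) = (-0.9826, 0.1857). U is at the origin and E lies 63.7 along u from U, so E = 63.7·u = (11.83, 62.59). Tangency of A1 to both parallel lines with radius 10.9 puts P and D at U ± 10.9·n: P = (-10.71, 2.024), D = (10.71, -2.024). Equal radii place A and S the same way about E: A = E + 10.9·n = (1.116, 64.62), S = E − 10.9·n = (22.54, 60.57). Then |UA| = |A − U| = 64.63.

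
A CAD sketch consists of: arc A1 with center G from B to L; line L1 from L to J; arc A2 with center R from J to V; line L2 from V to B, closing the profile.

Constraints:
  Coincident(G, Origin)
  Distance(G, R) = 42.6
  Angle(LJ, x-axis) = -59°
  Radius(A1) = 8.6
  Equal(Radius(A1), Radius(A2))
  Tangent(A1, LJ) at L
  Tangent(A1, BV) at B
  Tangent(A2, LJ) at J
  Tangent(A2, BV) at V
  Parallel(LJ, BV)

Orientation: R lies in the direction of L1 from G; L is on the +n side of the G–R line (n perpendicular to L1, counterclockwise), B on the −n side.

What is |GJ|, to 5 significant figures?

43.459

The slot axis is L1's direction at -59.0°, so u = (cos -59.0°, sin -59.0°) = (0.51504, -0.85717) and n = (−sin -59.0°, cos -59.0°) = (0.85717, 0.51504). G is at the origin and R lies 42.6 along u from G, so R = 42.6·u = (21.941, -36.515). Tangency of A1 to both parallel lines with radius 8.6 puts L and B at G ± 8.6·n: L = (7.3716, 4.4293), B = (-7.3716, -4.4293). Equal radii place J and V the same way about R: J = R + 8.6·n = (29.312, -32.086), V = R − 8.6·n = (14.569, -40.945). Then |GJ| = |J − G| = 43.459.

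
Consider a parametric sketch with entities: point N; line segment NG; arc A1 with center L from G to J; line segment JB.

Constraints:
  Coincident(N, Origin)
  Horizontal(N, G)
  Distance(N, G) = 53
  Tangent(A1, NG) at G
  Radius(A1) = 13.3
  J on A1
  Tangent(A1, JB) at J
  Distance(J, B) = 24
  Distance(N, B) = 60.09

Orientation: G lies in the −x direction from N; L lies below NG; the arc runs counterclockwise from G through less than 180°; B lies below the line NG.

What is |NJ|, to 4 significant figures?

66.35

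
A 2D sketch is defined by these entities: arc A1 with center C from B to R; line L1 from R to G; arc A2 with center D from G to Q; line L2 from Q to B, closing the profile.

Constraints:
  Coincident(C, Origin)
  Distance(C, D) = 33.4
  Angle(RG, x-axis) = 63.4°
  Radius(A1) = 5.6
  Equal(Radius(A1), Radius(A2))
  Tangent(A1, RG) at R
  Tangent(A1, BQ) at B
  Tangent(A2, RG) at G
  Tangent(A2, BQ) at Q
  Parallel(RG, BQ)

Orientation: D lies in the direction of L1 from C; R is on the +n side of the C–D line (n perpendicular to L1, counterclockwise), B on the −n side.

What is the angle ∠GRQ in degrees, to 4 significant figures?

18.54°

The slot axis is L1's direction at 63.4°, so u = (cos 63.4°, sin 63.4°) = (0.4478, 0.8942) and n = (−sin 63.4°, cos 63.4°) = (-0.8942, 0.4478). C is at the origin and D lies 33.4 along u from C, so D = 33.4·u = (14.96, 29.86). Tangency of A1 to both parallel lines with radius 5.6 puts R and B at C ± 5.6·n: R = (-5.007, 2.507), B = (5.007, -2.507). Equal radii place G and Q the same way about D: G = D + 5.6·n = (9.948, 32.37), Q = D − 5.6·n = (19.96, 27.36). Then cos ∠GRQ = RG·RQ / (|RG||RQ|), giving 18.54°.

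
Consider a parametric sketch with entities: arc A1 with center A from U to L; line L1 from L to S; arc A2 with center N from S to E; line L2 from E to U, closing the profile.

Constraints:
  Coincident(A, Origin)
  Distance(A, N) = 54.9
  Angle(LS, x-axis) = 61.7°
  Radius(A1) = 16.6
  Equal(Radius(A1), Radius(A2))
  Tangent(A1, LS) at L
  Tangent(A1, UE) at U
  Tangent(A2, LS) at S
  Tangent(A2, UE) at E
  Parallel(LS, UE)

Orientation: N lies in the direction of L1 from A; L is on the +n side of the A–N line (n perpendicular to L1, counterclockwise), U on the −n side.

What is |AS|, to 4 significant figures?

57.35

Tangency of A1 to both parallel lines with radius 16.6 puts L and U at A ± 16.6·n: L = (-14.62, 7.870), U = (14.62, -7.870). Equal radii place S and E the same way about N: S = N + 16.6·n = (11.41, 56.21), E = N − 16.6·n = (40.64, 40.47). Then |AS| = |S − A| = 57.35.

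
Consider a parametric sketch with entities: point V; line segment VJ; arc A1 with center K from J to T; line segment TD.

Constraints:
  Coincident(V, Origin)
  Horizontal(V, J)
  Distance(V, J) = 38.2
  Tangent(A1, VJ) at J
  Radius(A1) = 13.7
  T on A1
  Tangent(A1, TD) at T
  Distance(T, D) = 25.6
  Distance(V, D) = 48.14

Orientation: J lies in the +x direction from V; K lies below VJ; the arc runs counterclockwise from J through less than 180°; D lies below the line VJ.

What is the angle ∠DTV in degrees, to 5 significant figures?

125.17°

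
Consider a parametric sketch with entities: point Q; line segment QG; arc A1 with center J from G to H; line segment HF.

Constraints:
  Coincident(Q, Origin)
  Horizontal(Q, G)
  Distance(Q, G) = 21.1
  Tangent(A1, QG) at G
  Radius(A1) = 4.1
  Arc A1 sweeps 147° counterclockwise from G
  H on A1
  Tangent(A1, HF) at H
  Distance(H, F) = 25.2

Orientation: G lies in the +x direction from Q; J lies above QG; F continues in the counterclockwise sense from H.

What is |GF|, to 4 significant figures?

28.45

Q is at the origin; Q and G share the same y with |QG| = 21.1 and G on the +x side, so G = (21.10, 0.000). Tangency of A1 to QG means the radius JG is perpendicular to QG, so J = G + (0, 4.1) = (21.10, 4.100). On A1, G sits at bearing -90° from J; a 147° counterclockwise sweep puts H at bearing 57°, so H = J + 4.1·(cos 57°, sin 57°) = (23.33, 7.539). Since A1 is tangent to HF there, JH ⟂ HF, so HF runs along (−sin 57°, cos 57°); with |HF| = 25.2, F = (2.199, 21.26). Then |GF| = |F − G| = 28.45.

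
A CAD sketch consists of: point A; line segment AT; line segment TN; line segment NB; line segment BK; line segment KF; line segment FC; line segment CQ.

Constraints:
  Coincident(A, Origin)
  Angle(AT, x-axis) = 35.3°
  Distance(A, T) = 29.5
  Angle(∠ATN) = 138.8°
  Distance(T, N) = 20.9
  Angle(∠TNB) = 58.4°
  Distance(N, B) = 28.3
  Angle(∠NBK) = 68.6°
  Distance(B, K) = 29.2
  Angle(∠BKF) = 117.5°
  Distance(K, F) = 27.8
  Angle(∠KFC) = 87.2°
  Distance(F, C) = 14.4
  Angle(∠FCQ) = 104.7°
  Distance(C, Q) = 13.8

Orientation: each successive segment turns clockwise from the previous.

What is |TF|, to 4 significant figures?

24.31

A is at the origin; AT runs at 35.3° with length 29.5, so T = (24.08, 17.05). ∠ATN = 138.8° gives TN at -5.900° from the x-axis; with |TN| = 20.9, N = (44.87, 14.90). ∠TNB = 58.4° gives NB at -127.5° from the x-axis; with |NB| = 28.3, B = (27.64, -7.553). ∠NBK = 68.6° gives BK at 121.1° from the x-axis; with |BK| = 29.2, K = (12.55, 17.45). ∠BKF = 117.5° gives KF at 58.60° from the x-axis; with |KF| = 27.8, F = (27.04, 41.18). Then |TF| = |F − T| = 24.31.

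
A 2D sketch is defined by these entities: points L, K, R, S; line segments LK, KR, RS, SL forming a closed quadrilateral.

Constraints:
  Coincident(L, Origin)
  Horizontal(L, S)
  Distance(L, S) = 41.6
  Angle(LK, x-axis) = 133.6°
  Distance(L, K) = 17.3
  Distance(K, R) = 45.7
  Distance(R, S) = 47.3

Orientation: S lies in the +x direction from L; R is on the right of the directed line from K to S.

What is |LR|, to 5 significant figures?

30.341

L is at the origin; LS is horizontal with |LS| = 41.6 and S in +x, so S = (41.6, 0). LK runs at 133.6° with |LK| = 17.3, so K = (-11.930, 12.528). R is determined by |KR| = 45.7 and |RS| = 47.3 together: it lies at the intersection of circle(K, 45.7) and circle(S, 47.3). With |KS| = 54.977, the foot of the radical line on KS is 26.135 from K and the perpendicular offset is √(45.7² − 26.135²) = 37.489. Taking the right-of-KS solution: R = (4.9740, -29.930).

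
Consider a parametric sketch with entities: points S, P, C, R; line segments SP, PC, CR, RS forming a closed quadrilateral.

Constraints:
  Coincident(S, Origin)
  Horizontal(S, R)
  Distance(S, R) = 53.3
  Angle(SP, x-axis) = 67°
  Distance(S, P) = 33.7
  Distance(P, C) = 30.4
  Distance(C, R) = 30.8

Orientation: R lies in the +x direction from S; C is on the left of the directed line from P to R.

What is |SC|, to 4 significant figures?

52.40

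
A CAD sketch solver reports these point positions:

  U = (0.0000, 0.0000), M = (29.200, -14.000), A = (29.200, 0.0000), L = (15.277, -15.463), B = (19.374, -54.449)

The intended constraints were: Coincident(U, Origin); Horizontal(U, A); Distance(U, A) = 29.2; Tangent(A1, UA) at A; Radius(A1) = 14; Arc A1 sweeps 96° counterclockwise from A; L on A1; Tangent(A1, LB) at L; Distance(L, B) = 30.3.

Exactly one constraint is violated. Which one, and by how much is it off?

Distance(L, B) = 30.3 — off by 8.90.

U = (0.00, 0.00) ✓; U.y = 0.00, A.y = 0.00 ✓; |UA| = 29.20 ✓; ∠(MA, AU) = 90.00° ✓; |MA| = 14.00 ✓; bearing(M→L) − bearing(M→A) = 96.00° ✓; |ML| = 14.00 ✓; ∠(ML, LB) = 90.00° ✓; |LB| = 39.20 ✗.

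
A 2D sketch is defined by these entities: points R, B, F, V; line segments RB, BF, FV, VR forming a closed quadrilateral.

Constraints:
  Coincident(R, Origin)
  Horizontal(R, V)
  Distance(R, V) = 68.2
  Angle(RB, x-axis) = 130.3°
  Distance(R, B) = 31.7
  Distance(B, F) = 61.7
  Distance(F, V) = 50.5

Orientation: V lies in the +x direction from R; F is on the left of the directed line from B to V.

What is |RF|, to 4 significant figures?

56.53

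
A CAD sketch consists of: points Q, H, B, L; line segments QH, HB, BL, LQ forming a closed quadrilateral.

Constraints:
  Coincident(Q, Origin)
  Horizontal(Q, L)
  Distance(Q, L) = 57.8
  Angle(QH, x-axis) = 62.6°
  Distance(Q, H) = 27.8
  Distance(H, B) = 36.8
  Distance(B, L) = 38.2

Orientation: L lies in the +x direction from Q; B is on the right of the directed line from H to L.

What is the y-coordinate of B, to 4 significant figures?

-11.13

Q is at the origin; QL is horizontal with |QL| = 57.8 and L in +x, so L = (57.8, 0). QH runs at 62.6° with |QH| = 27.8, so H = (12.79, 24.68). B is determined by |HB| = 36.8 and |BL| = 38.2 together: it lies at the intersection of circle(H, 36.8) and circle(L, 38.2). With |HL| = 51.33, the foot of the radical line on HL is 24.64 from H and the perpendicular offset is √(36.8² − 24.64²) = 27.33. Taking the right-of-HL solution: B = (21.26, -11.13).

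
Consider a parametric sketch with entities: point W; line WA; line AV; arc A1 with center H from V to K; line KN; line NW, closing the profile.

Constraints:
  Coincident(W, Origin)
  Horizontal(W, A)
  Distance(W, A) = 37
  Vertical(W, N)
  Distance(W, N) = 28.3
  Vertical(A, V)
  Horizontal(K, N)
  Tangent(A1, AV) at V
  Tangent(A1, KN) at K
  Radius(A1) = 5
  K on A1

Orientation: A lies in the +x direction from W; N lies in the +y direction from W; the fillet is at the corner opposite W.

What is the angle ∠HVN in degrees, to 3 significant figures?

7.70°

W is at the origin; WA is horizontal with |WA| = 37.0 and A on the +x side, so A = (37.0, 0.00). WN is vertical with |WN| = 28.3 and N on the +y side, so N = (0.00, 28.3). The virtual corner opposite W is at (37.0, 28.3). A1 meets AV tangentially, so HV is at right angles to AV and tangency of A1 to KN means the radius HK is perpendicular to KN, with radius 5.0, so the center H sits 5.0 in from both sides at H = (32.0, 23.3). That places the tangent points at V = (37.0, 23.3) on AV and K = (32.0, 28.3) on KN. Then cos ∠HVN = VH·VN / (|VH||VN|), giving 7.70°.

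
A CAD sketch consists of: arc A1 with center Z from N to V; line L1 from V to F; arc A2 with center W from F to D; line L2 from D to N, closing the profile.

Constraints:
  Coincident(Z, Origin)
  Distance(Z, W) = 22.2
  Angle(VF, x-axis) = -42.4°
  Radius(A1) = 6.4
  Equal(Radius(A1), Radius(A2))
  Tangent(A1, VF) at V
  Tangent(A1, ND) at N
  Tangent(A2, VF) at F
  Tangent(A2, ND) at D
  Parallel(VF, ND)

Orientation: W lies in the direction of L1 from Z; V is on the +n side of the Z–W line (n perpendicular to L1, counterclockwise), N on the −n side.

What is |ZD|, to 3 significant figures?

23.1

The slot axis is L1's direction at -42.4°, so u = (cos -42.4°, sin -42.4°) = (0.738, -0.674) and n = (−sin -42.4°, cos -42.4°) = (0.674, 0.738). Z is at the origin and W lies 22.2 along u from Z, so W = 22.2·u = (16.4, -15.0). Tangency of A1 to both parallel lines with radius 6.4 puts V and N at Z ± 6.4·n: V = (4.32, 4.73), N = (-4.32, -4.73). Equal radii place F and D the same way about W: F = W + 6.4·n = (20.7, -10.2), D = W − 6.4·n = (12.1, -19.7). Then |ZD| = |D − Z| = 23.1.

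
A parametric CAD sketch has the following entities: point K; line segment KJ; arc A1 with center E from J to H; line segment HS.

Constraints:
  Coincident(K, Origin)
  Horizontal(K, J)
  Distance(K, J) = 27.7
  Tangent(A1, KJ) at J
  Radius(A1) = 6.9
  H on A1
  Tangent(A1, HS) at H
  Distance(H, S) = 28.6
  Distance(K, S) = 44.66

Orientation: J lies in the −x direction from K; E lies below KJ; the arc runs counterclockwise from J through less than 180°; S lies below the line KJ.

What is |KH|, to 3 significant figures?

35.4

Checks: K.y = 0.00, J.y = 0.00 ✓; |EH| = 6.900 ✓; ∠(EH, HS) = 90.00° ✓; |HS| = 28.60 ✓; |KS| = 44.66 ✓.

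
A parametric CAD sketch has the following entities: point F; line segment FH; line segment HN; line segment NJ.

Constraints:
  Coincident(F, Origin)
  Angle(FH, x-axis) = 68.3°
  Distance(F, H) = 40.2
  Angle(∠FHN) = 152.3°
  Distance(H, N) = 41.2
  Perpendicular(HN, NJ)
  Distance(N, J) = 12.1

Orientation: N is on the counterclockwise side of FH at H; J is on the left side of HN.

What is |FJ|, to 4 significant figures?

77.07

F is at the origin; FH runs at 68.3° with length 40.2, so H = 40.2·(cos 68.3°, sin 68.3°) = (14.86, 37.35). ∠FHN = 152.3°, so HN runs at 68.3° + (180° − 152.3°) = 96.00° from the x-axis; with |HN| = 41.2, N = H + 41.2·(cos 96.00°, sin 96.00°) = (10.56, 78.33). HN is perpendicular to NJ; with |NJ| = 12.1 on the left of HN, J = N + 12.1·(-0.9945, -0.1045) = (-1.476, 77.06). Then |FJ| = |J − F| = 77.07.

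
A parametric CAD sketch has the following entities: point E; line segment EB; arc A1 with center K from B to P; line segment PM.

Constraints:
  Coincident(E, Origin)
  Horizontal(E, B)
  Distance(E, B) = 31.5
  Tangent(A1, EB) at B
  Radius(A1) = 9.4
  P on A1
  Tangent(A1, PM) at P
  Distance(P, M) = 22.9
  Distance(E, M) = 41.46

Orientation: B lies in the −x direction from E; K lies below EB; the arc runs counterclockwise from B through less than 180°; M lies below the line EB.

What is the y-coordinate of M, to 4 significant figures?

-33.23

Checks: |KP| = 9.400 ✓; ∠(KP, PM) = 90.00° ✓; |PM| = 22.90 ✓; |EM| = 41.46 ✓.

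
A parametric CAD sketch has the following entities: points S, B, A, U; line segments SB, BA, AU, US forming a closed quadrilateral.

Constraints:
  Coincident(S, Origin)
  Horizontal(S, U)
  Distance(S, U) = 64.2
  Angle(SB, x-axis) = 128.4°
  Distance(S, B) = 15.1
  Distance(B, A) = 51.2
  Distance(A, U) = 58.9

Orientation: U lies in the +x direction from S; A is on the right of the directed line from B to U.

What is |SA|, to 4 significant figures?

36.39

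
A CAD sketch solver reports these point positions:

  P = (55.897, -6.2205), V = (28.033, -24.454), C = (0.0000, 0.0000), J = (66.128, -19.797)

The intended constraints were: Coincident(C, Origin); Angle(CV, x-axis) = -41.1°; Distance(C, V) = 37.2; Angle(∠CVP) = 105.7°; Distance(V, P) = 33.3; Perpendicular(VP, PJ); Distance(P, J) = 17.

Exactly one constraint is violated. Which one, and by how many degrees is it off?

Perpendicular(VP, PJ) — off by 3.80°.

C = (0.00, 0.00) ✓; CV at -41.10° ✓; |CV| = 37.20 ✓; ∠CVP = 105.7° ✓; |VP| = 33.30 ✓; ∠(VP, PJ) = 86.20° ✗; |PJ| = 17.00 ✓.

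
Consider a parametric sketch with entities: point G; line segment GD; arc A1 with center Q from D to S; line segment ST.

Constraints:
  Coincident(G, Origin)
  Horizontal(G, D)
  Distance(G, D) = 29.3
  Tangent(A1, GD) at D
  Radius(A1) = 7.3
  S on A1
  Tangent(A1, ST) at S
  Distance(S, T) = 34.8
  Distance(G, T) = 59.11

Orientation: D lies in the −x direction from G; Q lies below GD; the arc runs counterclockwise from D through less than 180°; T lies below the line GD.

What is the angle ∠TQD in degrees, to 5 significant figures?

156.13°

G is at the origin; G and D share the same y with |GD| = 29.3 and D on the −x side, so D = (-29.300, 0.0000). Tangency of A1 to GD means the radius QD is perpendicular to GD, so Q = D + (0, -7.3) = (-29.300, -7.3000). Since QS ⟂ ST (tangency), |QT| = √(7.3² + 34.8²) = 35.557 regardless of where S sits on A1. So T lies on both circle(G, 59.11) and circle(Q, 35.557); the below-GD intersection is T = (-43.688, -39.816). S is the foot of the tangent from T: S = (-36.440, -5.7795).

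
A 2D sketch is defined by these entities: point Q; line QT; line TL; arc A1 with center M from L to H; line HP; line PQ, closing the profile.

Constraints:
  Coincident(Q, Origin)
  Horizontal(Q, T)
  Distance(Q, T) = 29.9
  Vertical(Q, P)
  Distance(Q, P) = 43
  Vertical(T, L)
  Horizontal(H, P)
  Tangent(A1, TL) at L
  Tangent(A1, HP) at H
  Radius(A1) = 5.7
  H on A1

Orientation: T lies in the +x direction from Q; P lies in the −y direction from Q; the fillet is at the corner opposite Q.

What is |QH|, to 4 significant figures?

49.34

The virtual corner opposite Q is at (29.90, -43.00). A1 meets TL tangentially, so ML is at right angles to TL and the tangent condition forces MH to be normal to HP, with radius 5.7, so the center M sits 5.7 in from both sides at M = (24.20, -37.30). That places the tangent points at L = (29.90, -37.30) on TL and H = (24.20, -43.00) on HP. Then |QH| = |H − Q| = 49.34.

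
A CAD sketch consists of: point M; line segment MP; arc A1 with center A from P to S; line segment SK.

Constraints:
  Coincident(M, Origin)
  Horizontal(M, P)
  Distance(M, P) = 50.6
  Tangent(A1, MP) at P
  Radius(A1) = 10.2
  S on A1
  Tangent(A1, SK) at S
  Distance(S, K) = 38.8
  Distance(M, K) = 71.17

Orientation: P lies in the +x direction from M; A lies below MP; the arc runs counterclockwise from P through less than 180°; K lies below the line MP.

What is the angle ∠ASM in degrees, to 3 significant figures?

148°

Checks: |AS| = 10.20 ✓; ∠(AS, SK) = 90.00° ✓; |SK| = 38.80 ✓; |MK| = 71.17 ✓.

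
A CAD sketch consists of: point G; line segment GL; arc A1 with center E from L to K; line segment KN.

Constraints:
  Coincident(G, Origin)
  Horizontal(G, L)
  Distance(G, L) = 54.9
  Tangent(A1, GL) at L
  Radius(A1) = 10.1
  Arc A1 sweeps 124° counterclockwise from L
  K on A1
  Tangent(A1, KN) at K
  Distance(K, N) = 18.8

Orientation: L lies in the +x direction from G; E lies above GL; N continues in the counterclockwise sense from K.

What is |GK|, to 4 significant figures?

65.20

G is at the origin; G and L share the same y with |GL| = 54.9 and L on the +x side, so L = (54.90, 0.000). The tangent condition forces EL to be normal to GL, so E = L + (0, 10.1) = (54.90, 10.10). On A1, L sits at bearing -90° from E; a 124° counterclockwise sweep puts K at bearing 34°, so K = E + 10.1·(cos 34°, sin 34°) = (63.27, 15.75). Then |GK| = |K − G| = 65.20.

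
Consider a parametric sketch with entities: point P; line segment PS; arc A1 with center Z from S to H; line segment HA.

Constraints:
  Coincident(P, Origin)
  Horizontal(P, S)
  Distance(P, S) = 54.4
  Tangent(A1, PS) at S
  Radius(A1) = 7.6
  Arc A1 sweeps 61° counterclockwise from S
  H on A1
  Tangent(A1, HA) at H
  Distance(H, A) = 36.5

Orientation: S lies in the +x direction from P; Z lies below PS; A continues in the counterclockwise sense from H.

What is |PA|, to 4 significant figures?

46.77

P is at the origin; P and S share the same y with |PS| = 54.4 and S on the +x side, so S = (54.40, 0.000). Since A1 is tangent to PS there, ZS ⟂ PS, so Z = S + (0, -7.6) = (54.40, -7.600). On A1, S sits at bearing 90° from Z; a 61° counterclockwise sweep puts H at bearing 151°, so H = Z + 7.6·(cos 151°, sin 151°) = (47.75, -3.915). The tangent condition forces ZH to be normal to HA, so HA runs along (−sin 151°, cos 151°); with |HA| = 36.5, A = (30.06, -35.84). Then |PA| = |A − P| = 46.77.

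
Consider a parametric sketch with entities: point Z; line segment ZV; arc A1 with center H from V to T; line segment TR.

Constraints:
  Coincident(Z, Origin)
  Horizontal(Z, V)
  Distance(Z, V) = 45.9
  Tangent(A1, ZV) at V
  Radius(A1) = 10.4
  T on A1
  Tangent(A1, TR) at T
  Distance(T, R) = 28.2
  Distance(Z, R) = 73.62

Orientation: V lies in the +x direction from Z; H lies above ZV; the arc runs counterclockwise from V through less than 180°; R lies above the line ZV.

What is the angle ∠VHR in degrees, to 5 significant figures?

138.33°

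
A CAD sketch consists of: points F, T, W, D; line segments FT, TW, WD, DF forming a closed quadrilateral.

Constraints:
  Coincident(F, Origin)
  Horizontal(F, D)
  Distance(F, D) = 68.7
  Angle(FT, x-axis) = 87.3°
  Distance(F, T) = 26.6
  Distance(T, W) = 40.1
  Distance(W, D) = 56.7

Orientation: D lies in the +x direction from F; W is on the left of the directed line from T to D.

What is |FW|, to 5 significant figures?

58.792

Checks: |TW| = 40.10 ✓; |WD| = 56.70 ✓.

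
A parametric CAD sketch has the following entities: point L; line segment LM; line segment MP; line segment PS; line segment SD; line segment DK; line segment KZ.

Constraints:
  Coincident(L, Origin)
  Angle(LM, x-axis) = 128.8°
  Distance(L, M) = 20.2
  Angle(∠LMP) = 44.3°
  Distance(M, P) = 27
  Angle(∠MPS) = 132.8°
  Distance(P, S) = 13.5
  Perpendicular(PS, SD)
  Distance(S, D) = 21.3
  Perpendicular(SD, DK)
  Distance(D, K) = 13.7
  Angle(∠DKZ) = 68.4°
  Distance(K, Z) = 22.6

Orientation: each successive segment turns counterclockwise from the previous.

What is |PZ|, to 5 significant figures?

8.1247

SD is perpendicular to DK, so DK runs at 131.70°; with |DK| = 13.7, K = (0.52511, 3.1857). ∠DKZ = 68.4° gives KZ at -116.70° from the x-axis; with |KZ| = 22.6, Z = (-9.6295, -17.005). Then |PZ| = |Z − P| = 8.1247.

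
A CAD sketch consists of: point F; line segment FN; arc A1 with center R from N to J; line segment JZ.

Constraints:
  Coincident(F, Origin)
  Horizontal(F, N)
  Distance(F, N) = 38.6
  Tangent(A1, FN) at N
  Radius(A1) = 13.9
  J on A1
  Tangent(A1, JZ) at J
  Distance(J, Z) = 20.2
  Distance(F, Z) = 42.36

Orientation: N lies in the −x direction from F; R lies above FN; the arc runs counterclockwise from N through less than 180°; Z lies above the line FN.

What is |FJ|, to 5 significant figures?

28.419

F is at the origin; FN is horizontal with |FN| = 38.6 and N on the −x side, so N = (-38.600, 0.0000). The tangent condition forces RN to be normal to FN, so R = N + (0, 13.9) = (-38.600, 13.900). Since RJ ⟂ JZ (tangency), |RZ| = √(13.9² + 20.2²) = 24.520 regardless of where J sits on A1. So Z lies on both circle(F, 42.36) and circle(R, 24.520); the above-FN intersection is Z = (-24.923, 34.252). J is the foot of the tangent from Z: J = (-24.701, 14.053).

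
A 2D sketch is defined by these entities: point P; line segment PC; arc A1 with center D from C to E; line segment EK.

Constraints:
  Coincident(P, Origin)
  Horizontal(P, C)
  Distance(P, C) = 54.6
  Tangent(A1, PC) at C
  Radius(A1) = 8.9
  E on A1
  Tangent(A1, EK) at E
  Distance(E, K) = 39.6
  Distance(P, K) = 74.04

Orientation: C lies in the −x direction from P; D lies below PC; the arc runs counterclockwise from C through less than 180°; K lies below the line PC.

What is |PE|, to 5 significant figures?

64.212

P is at the origin; PC is horizontal with |PC| = 54.6 and C on the −x side, so C = (-54.600, 0.0000). A1 meets PC tangentially, so DC is at right angles to PC, so D = C + (0, -8.9) = (-54.600, -8.9000). Since DE ⟂ EK (tangency), |DK| = √(8.9² + 39.6²) = 40.588 regardless of where E sits on A1. So K lies on both circle(P, 74.04) and circle(D, 40.588); the below-PC intersection is K = (-55.074, -49.485). E is the foot of the tangent from K: E = (-63.306, -10.750).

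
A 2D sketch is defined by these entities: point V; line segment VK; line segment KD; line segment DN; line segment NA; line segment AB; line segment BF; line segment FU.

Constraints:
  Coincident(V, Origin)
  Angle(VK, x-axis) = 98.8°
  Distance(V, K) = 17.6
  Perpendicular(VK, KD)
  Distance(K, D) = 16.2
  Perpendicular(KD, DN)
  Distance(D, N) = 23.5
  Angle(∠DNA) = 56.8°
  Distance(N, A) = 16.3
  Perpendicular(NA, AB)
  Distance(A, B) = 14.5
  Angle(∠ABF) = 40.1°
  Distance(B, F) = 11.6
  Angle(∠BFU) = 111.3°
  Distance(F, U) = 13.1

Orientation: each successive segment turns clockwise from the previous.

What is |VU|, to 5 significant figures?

2.5718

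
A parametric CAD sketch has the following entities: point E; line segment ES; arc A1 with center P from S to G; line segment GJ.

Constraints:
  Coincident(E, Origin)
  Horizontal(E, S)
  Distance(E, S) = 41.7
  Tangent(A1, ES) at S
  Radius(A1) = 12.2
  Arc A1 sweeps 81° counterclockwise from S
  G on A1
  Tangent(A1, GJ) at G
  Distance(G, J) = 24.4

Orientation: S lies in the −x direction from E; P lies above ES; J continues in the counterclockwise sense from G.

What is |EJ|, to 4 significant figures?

43.01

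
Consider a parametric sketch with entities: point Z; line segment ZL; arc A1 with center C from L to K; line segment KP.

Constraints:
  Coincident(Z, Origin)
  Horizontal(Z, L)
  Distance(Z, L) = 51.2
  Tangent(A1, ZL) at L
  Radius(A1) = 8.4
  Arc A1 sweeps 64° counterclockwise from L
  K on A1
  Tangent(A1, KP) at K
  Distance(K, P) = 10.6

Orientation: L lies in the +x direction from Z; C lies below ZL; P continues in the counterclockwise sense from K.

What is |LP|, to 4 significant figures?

18.75

Z is at the origin; ZL is horizontal with |ZL| = 51.2 and L on the +x side, so L = (51.20, 0.000). Since A1 is tangent to ZL there, CL ⟂ ZL, so C = L + (0, -8.4) = (51.20, -8.400). On A1, L sits at bearing 90° from C; a 64° counterclockwise sweep puts K at bearing 154°, so K = C + 8.4·(cos 154°, sin 154°) = (43.65, -4.718). Since A1 is tangent to KP there, CK ⟂ KP, so KP runs along (−sin 154°, cos 154°); with |KP| = 10.6, P = (39.00, -14.24). Then |LP| = |P − L| = 18.75.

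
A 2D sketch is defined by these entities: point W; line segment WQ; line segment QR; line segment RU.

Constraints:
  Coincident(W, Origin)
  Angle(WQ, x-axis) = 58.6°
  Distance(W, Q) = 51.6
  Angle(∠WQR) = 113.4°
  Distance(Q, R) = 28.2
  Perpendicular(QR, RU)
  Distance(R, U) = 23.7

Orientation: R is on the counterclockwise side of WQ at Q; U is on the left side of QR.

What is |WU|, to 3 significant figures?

54.1

W is at the origin; WQ runs at 58.6° with length 51.6, so Q = 51.6·(cos 58.6°, sin 58.6°) = (26.9, 44.0). ∠WQR = 113.4°, so QR runs at 58.6° + (180° − 113.4°) = 125° from the x-axis; with |QR| = 28.2, R = Q + 28.2·(cos 125°, sin 125°) = (10.6, 67.1). The perpendicularity gives RU at right angles to QR; with |RU| = 23.7 on the left of QR, U = R + 23.7·(-0.817, -0.576) = (-8.74, 53.4). Then |WU| = |U − W| = 54.1.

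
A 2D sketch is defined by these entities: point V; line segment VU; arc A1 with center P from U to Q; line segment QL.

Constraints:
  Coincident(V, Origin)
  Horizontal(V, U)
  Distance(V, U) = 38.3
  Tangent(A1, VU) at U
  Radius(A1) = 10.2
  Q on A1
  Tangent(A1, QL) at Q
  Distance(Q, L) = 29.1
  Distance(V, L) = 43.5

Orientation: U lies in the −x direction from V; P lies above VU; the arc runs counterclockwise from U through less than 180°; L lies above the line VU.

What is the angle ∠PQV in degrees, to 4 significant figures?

174.1°

Checks: |PQ| = 10.20 ✓; ∠(PQ, QL) = 90.00° ✓; |QL| = 29.10 ✓; |VL| = 43.50 ✓.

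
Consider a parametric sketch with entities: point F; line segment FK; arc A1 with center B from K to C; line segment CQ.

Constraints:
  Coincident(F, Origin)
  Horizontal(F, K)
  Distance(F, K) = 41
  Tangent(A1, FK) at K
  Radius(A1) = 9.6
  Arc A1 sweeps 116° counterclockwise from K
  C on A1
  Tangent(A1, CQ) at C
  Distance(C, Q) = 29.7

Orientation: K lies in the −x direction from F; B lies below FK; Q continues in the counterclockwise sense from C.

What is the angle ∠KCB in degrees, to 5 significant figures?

32.000°

F is at the origin; F and K share the same y with |FK| = 41.0 and K on the −x side, so K = (-41.000, 0.0000). Tangency of A1 to FK means the radius BK is perpendicular to FK, so B = K + (0, -9.6) = (-41.000, -9.6000). On A1, K sits at bearing 90° from B; a 116° counterclockwise sweep puts C at bearing 206°, so C = B + 9.6·(cos 206°, sin 206°) = (-49.628, -13.808). Then cos ∠KCB = CK·CB / (|CK||CB|), giving 32.000°.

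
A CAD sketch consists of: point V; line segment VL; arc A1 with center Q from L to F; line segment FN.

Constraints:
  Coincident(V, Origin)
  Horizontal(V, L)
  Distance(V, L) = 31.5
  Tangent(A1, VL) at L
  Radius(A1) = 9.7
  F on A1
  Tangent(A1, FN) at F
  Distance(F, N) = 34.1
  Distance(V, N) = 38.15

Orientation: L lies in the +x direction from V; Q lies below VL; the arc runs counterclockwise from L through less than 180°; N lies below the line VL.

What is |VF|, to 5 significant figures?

23.346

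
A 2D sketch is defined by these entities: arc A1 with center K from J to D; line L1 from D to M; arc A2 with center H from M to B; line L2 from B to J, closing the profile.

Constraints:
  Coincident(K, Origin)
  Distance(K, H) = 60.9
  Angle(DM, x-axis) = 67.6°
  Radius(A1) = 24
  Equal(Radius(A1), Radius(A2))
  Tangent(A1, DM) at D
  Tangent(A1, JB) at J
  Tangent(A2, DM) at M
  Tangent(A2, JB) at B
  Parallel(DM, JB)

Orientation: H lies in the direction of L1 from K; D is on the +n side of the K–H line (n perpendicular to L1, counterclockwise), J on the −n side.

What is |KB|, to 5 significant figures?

65.458

The slot axis is L1's direction at 67.6°, so u = (cos 67.6°, sin 67.6°) = (0.38107, 0.92455) and n = (−sin 67.6°, cos 67.6°) = (-0.92455, 0.38107). K is at the origin and H lies 60.9 along u from K, so H = 60.9·u = (23.207, 56.305). Tangency of A1 to both parallel lines with radius 24.0 puts D and J at K ± 24.0·n: D = (-22.189, 9.1457), J = (22.189, -9.1457). Equal radii place M and B the same way about H: M = H + 24.0·n = (1.0181, 65.451), B = H − 24.0·n = (45.396, 47.159). Then |KB| = |B − K| = 65.458.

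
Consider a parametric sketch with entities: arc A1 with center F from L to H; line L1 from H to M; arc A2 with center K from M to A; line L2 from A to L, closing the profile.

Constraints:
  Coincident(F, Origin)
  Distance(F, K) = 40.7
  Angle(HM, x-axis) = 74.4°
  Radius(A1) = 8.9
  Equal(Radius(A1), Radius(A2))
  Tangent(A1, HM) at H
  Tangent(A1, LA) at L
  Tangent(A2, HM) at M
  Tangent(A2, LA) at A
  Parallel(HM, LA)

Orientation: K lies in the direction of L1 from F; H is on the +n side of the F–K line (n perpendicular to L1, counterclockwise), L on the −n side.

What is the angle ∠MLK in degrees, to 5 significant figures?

11.287°

Tangency of A1 to both parallel lines with radius 8.9 puts H and L at F ± 8.9·n: H = (-8.5721, 2.3934), L = (8.5721, -2.3934). Equal radii place M and A the same way about K: M = K + 8.9·n = (2.3729, 41.594), A = K − 8.9·n = (19.517, 36.807). Then cos ∠MLK = LM·LK / (|LM||LK|), giving 11.287°.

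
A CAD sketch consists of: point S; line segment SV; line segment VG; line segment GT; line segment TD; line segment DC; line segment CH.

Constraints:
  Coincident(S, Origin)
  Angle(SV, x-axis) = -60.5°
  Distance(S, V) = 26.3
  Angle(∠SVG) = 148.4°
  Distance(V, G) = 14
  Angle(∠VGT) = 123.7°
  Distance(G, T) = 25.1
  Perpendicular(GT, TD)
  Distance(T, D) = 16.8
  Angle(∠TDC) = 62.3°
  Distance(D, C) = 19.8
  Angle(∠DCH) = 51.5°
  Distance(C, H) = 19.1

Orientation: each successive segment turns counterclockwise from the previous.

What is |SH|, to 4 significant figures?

50.87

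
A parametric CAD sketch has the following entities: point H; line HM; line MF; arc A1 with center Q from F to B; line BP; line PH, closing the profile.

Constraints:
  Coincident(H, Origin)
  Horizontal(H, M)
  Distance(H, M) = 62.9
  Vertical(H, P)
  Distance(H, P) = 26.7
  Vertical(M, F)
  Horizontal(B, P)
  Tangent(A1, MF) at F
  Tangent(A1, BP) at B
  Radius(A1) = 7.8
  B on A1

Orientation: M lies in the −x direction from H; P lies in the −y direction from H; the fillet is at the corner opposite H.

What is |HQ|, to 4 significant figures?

58.25

H is at the origin; HM is horizontal with |HM| = 62.9 and M on the −x side, so M = (-62.90, 0.000). H and P share the same x with |HP| = 26.7 and P on the −y side, so P = (0.000, -26.70). The virtual corner opposite H is at (-62.90, -26.70). The tangent condition forces QF to be normal to MF and A1 meets BP tangentially, so QB is at right angles to BP, with radius 7.8, so the center Q sits 7.8 in from both sides at Q = (-55.10, -18.90). Then |HQ| = |Q − H| = 58.25.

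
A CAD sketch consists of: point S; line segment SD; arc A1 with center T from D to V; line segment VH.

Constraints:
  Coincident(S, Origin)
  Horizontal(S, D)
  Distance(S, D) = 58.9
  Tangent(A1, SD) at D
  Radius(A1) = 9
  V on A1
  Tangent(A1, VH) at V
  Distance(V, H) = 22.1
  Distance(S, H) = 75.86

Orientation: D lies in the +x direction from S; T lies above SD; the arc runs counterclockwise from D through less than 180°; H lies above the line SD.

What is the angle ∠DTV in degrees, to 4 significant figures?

85.75°

Checks: S.y = 0.00, D.y = 0.00 ✓; |TV| = 9.000 ✓; ∠(TV, VH) = 90.00° ✓; |VH| = 22.10 ✓; |SH| = 75.86 ✓.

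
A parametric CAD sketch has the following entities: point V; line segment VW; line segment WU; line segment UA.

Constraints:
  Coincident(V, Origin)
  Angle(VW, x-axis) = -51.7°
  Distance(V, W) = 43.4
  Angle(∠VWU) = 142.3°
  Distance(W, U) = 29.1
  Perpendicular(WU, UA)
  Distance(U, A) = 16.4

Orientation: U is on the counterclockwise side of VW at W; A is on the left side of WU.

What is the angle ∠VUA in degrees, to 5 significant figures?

67.298°

V is at the origin; VW runs at -51.7° with length 43.4, so W = 43.4·(cos -51.7°, sin -51.7°) = (26.898, -34.059). ∠VWU = 142.3°, so WU runs at -51.7° + (180° − 142.3°) = -14.000° from the x-axis; with |WU| = 29.1, U = W + 29.1·(cos -14.000°, sin -14.000°) = (55.134, -41.099). The perpendicularity gives UA at right angles to WU; with |UA| = 16.4 on the left of WU, A = U + 16.4·(0.24192, 0.97030) = (59.102, -25.186). Then cos ∠VUA = UV·UA / (|UV||UA|), giving 67.298°.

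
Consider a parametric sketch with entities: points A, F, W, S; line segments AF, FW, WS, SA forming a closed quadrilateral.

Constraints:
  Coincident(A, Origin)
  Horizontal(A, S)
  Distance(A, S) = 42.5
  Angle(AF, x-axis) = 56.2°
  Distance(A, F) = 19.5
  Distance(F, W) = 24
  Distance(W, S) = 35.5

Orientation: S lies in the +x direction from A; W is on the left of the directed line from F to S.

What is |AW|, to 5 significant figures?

43.216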